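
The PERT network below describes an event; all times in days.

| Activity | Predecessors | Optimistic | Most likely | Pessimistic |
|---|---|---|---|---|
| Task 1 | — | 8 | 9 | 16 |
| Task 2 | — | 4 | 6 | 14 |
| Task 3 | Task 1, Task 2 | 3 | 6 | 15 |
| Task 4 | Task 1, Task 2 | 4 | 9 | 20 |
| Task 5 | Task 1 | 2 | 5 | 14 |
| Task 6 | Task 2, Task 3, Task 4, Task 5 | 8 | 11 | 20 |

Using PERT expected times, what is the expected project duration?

32 days

te_Task 1 = (8 + 4·9 + 16)/6 = 60/6 = 10
te_Task 2 = (4 + 4·6 + 14)/6 = 42/6 = 7
te_Task 3 = (3 + 4·6 + 15)/6 = 42/6 = 7
te_Task 4 = (4 + 4·9 + 20)/6 = 60/6 = 10
te_Task 5 = (2 + 4·5 + 14)/6 = 36/6 = 6
te_Task 6 = (8 + 4·11 + 20)/6 = 72/6 = 12

Forward pass:
ES_Task 1 = 0; EF_Task 1 = 10
ES_Task 2 = 0; EF_Task 2 = 7
ES_Task 3 = max(EF_Task 1=10, EF_Task 2=7) = 10; EF_Task 3 = 10+7 = 17
ES_Task 4 = max(EF_Task 1=10, EF_Task 2=7) = 10; EF_Task 4 = 10+10 = 20
ES_Task 5 = 10; EF_Task 5 = 10+6 = 16
ES_Task 6 = max(EF_Task 2=7, EF_Task 3=17, EF_Task 4=20, EF_Task 5=16) = 20; EF_Task 6 = 20+12 = 32
Expected project duration μ = 32 days. Critical path: Task 1 → Task 4 → Task 6.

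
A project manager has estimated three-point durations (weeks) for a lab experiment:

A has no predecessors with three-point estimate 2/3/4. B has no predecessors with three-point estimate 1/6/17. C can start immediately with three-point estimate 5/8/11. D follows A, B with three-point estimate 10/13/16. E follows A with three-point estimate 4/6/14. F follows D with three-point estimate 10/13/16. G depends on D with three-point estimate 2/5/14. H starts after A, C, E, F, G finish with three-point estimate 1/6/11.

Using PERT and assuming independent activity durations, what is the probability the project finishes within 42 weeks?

0.808

te_A = (2 + 4·3 + 4)/6 = 18/6 = 3; σ²_A = ((4−2)/6)² = 0.111
te_B = (1 + 4·6 + 17)/6 = 42/6 = 7; σ²_B = ((17−1)/6)² = 7.111
te_C = (5 + 4·8 + 11)/6 = 48/6 = 8; σ²_C = ((11−5)/6)² = 1.000
te_D = (10 + 4·13 + 16)/6 = 78/6 = 13; σ²_D = ((16−10)/6)² = 1.000
te_E = (4 + 4·6 + 14)/6 = 42/6 = 7; σ²_E = ((14−4)/6)² = 2.778
te_F = (10 + 4·13 + 16)/6 = 78/6 = 13; σ²_F = ((16−10)/6)² = 1.000
te_G = (2 + 4·5 + 14)/6 = 36/6 = 6; σ²_G = ((14−2)/6)² = 4.000
te_H = (1 + 4·6 + 11)/6 = 36/6 = 6; σ²_H = ((11−1)/6)² = 2.778

Forward pass:
ES_A = 0; EF_A = 3
ES_B = 0; EF_B = 7
ES_C = 0; EF_C = 8
ES_D = max(EF_A=3, EF_B=7) = 7; EF_D = 7+13 = 20
ES_E = 3; EF_E = 3+7 = 10
ES_F = 20; EF_F = 20+13 = 33
ES_G = 20; EF_G = 20+6 = 26
ES_H = max(EF_A=3, EF_C=8, EF_E=10, EF_F=33, EF_G=26) = 33; EF_H = 33+6 = 39
Expected project duration μ = 39 weeks. Critical path: B → D → F → H.

Variance along critical path = 7.111 + 1.000 + 1.000 + 2.778 = 11.889; σ = √11.889 = 3.448 weeks.
Z = (42 − 39) / 3.448 = 0.870
P(T ≤ 42) = Φ(0.870) ≈ 0.808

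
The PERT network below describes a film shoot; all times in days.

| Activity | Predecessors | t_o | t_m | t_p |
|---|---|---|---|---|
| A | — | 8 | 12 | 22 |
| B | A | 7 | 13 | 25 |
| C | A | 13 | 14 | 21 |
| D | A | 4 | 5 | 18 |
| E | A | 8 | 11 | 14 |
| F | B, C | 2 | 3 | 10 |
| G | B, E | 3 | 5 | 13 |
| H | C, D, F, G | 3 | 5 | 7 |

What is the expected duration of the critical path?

38 days

te_A = (8 + 4·12 + 22)/6 = 78/6 = 13
te_B = (7 + 4·13 + 25)/6 = 84/6 = 14
te_C = (13 + 4·14 + 21)/6 = 90/6 = 15
te_D = (4 + 4·5 + 18)/6 = 42/6 = 7
te_E = (8 + 4·11 + 14)/6 = 66/6 = 11
te_F = (2 + 4·3 + 10)/6 = 24/6 = 4
te_G = (3 + 4·5 + 13)/6 = 36/6 = 6
te_H = (3 + 4·5 + 7)/6 = 30/6 = 5

Forward pass:
ES_A = 0; EF_A = 13
ES_B = 13; EF_B = 13+14 = 27
ES_C = 13; EF_C = 13+15 = 28
ES_D = 13; EF_D = 13+7 = 20
ES_E = 13; EF_E = 13+11 = 24
ES_F = max(EF_B=27, EF_C=28) = 28; EF_F = 28+4 = 32
ES_G = max(EF_B=27, EF_E=24) = 27; EF_G = 27+6 = 33
ES_H = max(EF_C=28, EF_D=20, EF_F=32, EF_G=33) = 33; EF_H = 33+5 = 38
Expected project duration μ = 38 days. Critical path: A → B → G → H.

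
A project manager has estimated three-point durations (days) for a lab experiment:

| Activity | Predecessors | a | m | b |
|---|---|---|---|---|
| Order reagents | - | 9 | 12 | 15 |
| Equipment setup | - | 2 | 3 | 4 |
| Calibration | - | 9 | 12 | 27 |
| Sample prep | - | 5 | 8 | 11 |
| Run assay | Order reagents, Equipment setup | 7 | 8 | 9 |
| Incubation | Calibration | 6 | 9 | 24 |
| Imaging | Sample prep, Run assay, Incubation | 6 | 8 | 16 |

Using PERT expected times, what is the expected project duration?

te_Order reagents = (9 + 4·12 + 15)/6 = 72/6 = 12
te_Equipment setup = (2 + 4·3 + 4)/6 = 18/6 = 3
te_Calibration = (9 + 4·12 + 27)/6 = 84/6 = 14
te_Sample prep = (5 + 4·8 + 11)/6 = 48/6 = 8
te_Run assay = (7 + 4·8 + 9)/6 = 48/6 = 8
te_Incubation = (6 + 4·9 + 24)/6 = 66/6 = 11
te_Imaging = (6 + 4·8 + 16)/6 = 54/6 = 9

Forward pass:
ES_Order reagents = 0; EF_Order reagents = 12
ES_Equipment setup = 0; EF_Equipment setup = 3
ES_Calibration = 0; EF_Calibration = 14
ES_Sample prep = 0; EF_Sample prep = 8
ES_Run assay = max(EF_Order reagents=12, EF_Equipment setup=3) = 12; EF_Run assay = 12+8 = 20
ES_Incubation = 14; EF_Incubation = 14+11 = 25
ES_Imaging = max(EF_Sample prep=8, EF_Run assay=20, EF_Incubation=25) = 25; EF_Imaging = 25+9 = 34
Expected project duration μ = 34 days. Critical path: Calibration → Incubation → Imaging.

34 days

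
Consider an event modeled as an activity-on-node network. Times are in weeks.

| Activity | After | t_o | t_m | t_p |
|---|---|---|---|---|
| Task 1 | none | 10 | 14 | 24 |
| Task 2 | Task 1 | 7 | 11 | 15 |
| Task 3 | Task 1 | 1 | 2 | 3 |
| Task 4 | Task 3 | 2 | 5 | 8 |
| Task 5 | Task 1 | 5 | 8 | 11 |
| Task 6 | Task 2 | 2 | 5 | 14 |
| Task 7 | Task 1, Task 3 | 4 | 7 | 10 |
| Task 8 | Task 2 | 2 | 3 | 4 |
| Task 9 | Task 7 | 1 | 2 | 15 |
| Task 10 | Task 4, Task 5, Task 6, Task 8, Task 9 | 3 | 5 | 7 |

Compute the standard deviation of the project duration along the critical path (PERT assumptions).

3.42 weeks

te_Task 1 = (10 + 4·14 + 24)/6 = 90/6 = 15; σ²_Task 1 = ((24−10)/6)² = 5.444
te_Task 2 = (7 + 4·11 + 15)/6 = 66/6 = 11; σ²_Task 2 = ((15−7)/6)² = 1.778
te_Task 3 = (1 + 4·2 + 3)/6 = 12/6 = 2; σ²_Task 3 = ((3−1)/6)² = 0.111
te_Task 4 = (2 + 4·5 + 8)/6 = 30/6 = 5; σ²_Task 4 = ((8−2)/6)² = 1.000
te_Task 5 = (5 + 4·8 + 11)/6 = 48/6 = 8; σ²_Task 5 = ((11−5)/6)² = 1.000
te_Task 6 = (2 + 4·5 + 14)/6 = 36/6 = 6; σ²_Task 6 = ((14−2)/6)² = 4.000
te_Task 7 = (4 + 4·7 + 10)/6 = 42/6 = 7; σ²_Task 7 = ((10−4)/6)² = 1.000
te_Task 8 = (2 + 4·3 + 4)/6 = 18/6 = 3; σ²_Task 8 = ((4−2)/6)² = 0.111
te_Task 9 = (1 + 4·2 + 15)/6 = 24/6 = 4; σ²_Task 9 = ((15−1)/6)² = 5.444
te_Task 10 = (3 + 4·5 + 7)/6 = 30/6 = 5; σ²_Task 10 = ((7−3)/6)² = 0.444

Forward pass:
ES_Task 1 = 0; EF_Task 1 = 15
ES_Task 2 = 15; EF_Task 2 = 15+11 = 26
ES_Task 3 = 15; EF_Task 3 = 15+2 = 17
ES_Task 4 = 17; EF_Task 4 = 17+5 = 22
ES_Task 5 = 15; EF_Task 5 = 15+8 = 23
ES_Task 6 = 26; EF_Task 6 = 26+6 = 32
ES_Task 7 = max(EF_Task 1=15, EF_Task 3=17) = 17; EF_Task 7 = 17+7 = 24
ES_Task 8 = 26; EF_Task 8 = 26+3 = 29
ES_Task 9 = 24; EF_Task 9 = 24+4 = 28
ES_Task 10 = max(EF_Task 4=22, EF_Task 5=23, EF_Task 6=32, EF_Task 8=29, EF_Task 9=28) = 32; EF_Task 10 = 32+5 = 37
Expected project duration μ = 37 weeks. Critical path: Task 1 → Task 2 → Task 6 → Task 10.

Variance along critical path = 5.444 + 1.778 + 4.000 + 0.444 = 11.667
σ = √11.667 = 3.416 weeks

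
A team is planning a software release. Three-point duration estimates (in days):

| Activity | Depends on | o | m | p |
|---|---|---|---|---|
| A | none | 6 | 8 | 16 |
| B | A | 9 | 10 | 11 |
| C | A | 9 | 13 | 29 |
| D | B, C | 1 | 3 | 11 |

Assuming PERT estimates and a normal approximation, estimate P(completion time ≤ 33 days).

te_A = (6 + 4·8 + 16)/6 = 54/6 = 9; σ²_A = ((16−6)/6)² = 2.778
te_B = (9 + 4·10 + 11)/6 = 60/6 = 10; σ²_B = ((11−9)/6)² = 0.111
te_C = (9 + 4·13 + 29)/6 = 90/6 = 15; σ²_C = ((29−9)/6)² = 11.111
te_D = (1 + 4·3 + 11)/6 = 24/6 = 4; σ²_D = ((11−1)/6)² = 2.778

Forward pass:
ES_A = 0; EF_A = 9
ES_B = 9; EF_B = 9+10 = 19
ES_C = 9; EF_C = 9+15 = 24
ES_D = max(EF_B=19, EF_C=24) = 24; EF_D = 24+4 = 28
Expected project duration μ = 28 days. Critical path: A → C → D.

Variance along critical path = 2.778 + 11.111 + 2.778 = 16.667; σ = √16.667 = 4.082 days.
Z = (33 − 28) / 4.082 = 1.225
P(T ≤ 33) = Φ(1.225) ≈ 0.890

0.890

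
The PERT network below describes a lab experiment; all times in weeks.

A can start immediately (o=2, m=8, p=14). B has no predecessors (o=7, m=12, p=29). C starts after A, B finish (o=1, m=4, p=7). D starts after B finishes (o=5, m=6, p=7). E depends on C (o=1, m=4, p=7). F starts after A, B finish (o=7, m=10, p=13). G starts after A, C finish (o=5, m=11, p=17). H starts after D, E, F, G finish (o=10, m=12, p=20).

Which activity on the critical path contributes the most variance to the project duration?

B

te_A = (2 + 4·8 + 14)/6 = 48/6 = 8; σ²_A = ((14−2)/6)² = 4.000
te_B = (7 + 4·12 + 29)/6 = 84/6 = 14; σ²_B = ((29−7)/6)² = 13.444
te_C = (1 + 4·4 + 7)/6 = 24/6 = 4; σ²_C = ((7−1)/6)² = 1.000
te_D = (5 + 4·6 + 7)/6 = 36/6 = 6; σ²_D = ((7−5)/6)² = 0.111
te_E = (1 + 4·4 + 7)/6 = 24/6 = 4; σ²_E = ((7−1)/6)² = 1.000
te_F = (7 + 4·10 + 13)/6 = 60/6 = 10; σ²_F = ((13−7)/6)² = 1.000
te_G = (5 + 4·11 + 17)/6 = 66/6 = 11; σ²_G = ((17−5)/6)² = 4.000
te_H = (10 + 4·12 + 20)/6 = 78/6 = 13; σ²_H = ((20−10)/6)² = 2.778

Forward pass:
ES_A = 0; EF_A = 8
ES_B = 0; EF_B = 14
ES_C = max(EF_A=8, EF_B=14) = 14; EF_C = 14+4 = 18
ES_D = 14; EF_D = 14+6 = 20
ES_E = 18; EF_E = 18+4 = 22
ES_F = max(EF_A=8, EF_B=14) = 14; EF_F = 14+10 = 24
ES_G = max(EF_A=8, EF_C=18) = 18; EF_G = 18+11 = 29
ES_H = max(EF_D=20, EF_E=22, EF_F=24, EF_G=29) = 29; EF_H = 29+13 = 42
Expected project duration μ = 42 weeks. Critical path: B → C → G → H.

Variances on critical path: σ²_B=13.444, σ²_C=1.000, σ²_G=4.000, σ²_H=2.778.
Largest is σ²_B = 13.444.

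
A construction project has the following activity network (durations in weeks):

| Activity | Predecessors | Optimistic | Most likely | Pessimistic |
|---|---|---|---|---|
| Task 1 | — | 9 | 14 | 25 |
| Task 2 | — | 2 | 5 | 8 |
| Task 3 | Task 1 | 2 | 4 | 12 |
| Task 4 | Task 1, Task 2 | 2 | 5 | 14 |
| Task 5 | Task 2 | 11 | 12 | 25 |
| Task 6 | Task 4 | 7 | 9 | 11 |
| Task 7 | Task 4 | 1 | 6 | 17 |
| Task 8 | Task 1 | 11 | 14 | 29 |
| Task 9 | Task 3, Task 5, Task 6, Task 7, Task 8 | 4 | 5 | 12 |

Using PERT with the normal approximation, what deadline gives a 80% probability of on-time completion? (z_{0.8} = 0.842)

te_Task 1 = (9 + 4·14 + 25)/6 = 90/6 = 15; σ²_Task 1 = ((25−9)/6)² = 7.111
te_Task 2 = (2 + 4·5 + 8)/6 = 30/6 = 5; σ²_Task 2 = ((8−2)/6)² = 1.000
te_Task 3 = (2 + 4·4 + 12)/6 = 30/6 = 5; σ²_Task 3 = ((12−2)/6)² = 2.778
te_Task 4 = (2 + 4·5 + 14)/6 = 36/6 = 6; σ²_Task 4 = ((14−2)/6)² = 4.000
te_Task 5 = (11 + 4·12 + 25)/6 = 84/6 = 14; σ²_Task 5 = ((25−11)/6)² = 5.444
te_Task 6 = (7 + 4·9 + 11)/6 = 54/6 = 9; σ²_Task 6 = ((11−7)/6)² = 0.444
te_Task 7 = (1 + 4·6 + 17)/6 = 42/6 = 7; σ²_Task 7 = ((17−1)/6)² = 7.111
te_Task 8 = (11 + 4·14 + 29)/6 = 96/6 = 16; σ²_Task 8 = ((29−11)/6)² = 9.000
te_Task 9 = (4 + 4·5 + 12)/6 = 36/6 = 6; σ²_Task 9 = ((12−4)/6)² = 1.778

Forward pass:
ES_Task 1 = 0; EF_Task 1 = 15
ES_Task 2 = 0; EF_Task 2 = 5
ES_Task 3 = 15; EF_Task 3 = 15+5 = 20
ES_Task 4 = max(EF_Task 1=15, EF_Task 2=5) = 15; EF_Task 4 = 15+6 = 21
ES_Task 5 = 5; EF_Task 5 = 5+14 = 19
ES_Task 6 = 21; EF_Task 6 = 21+9 = 30
ES_Task 7 = 21; EF_Task 7 = 21+7 = 28
ES_Task 8 = 15; EF_Task 8 = 15+16 = 31
ES_Task 9 = max(EF_Task 3=20, EF_Task 5=19, EF_Task 6=30, EF_Task 7=28, EF_Task 8=31) = 31; EF_Task 9 = 31+6 = 37
Expected project duration μ = 37 weeks. Critical path: Task 1 → Task 8 → Task 9.

Variance along critical path = 7.111 + 9.000 + 1.778 = 17.889; σ = 4.230 weeks.
D = μ + z·σ = 37 + 0.842·4.230 = 40.6 weeks

40.6 weeks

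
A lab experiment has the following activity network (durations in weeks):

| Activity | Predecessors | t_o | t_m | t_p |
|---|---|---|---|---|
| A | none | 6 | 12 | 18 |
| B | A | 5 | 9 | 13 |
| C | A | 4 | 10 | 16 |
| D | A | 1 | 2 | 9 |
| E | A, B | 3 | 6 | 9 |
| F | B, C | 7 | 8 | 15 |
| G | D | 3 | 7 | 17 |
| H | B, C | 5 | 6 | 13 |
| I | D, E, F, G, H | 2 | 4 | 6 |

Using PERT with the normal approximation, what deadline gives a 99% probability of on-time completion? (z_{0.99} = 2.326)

te_A = (6 + 4·12 + 18)/6 = 72/6 = 12; σ²_A = ((18−6)/6)² = 4.000
te_B = (5 + 4·9 + 13)/6 = 54/6 = 9; σ²_B = ((13−5)/6)² = 1.778
te_C = (4 + 4·10 + 16)/6 = 60/6 = 10; σ²_C = ((16−4)/6)² = 4.000
te_D = (1 + 4·2 + 9)/6 = 18/6 = 3; σ²_D = ((9−1)/6)² = 1.778
te_E = (3 + 4·6 + 9)/6 = 36/6 = 6; σ²_E = ((9−3)/6)² = 1.000
te_F = (7 + 4·8 + 15)/6 = 54/6 = 9; σ²_F = ((15−7)/6)² = 1.778
te_G = (3 + 4·7 + 17)/6 = 48/6 = 8; σ²_G = ((17−3)/6)² = 5.444
te_H = (5 + 4·6 + 13)/6 = 42/6 = 7; σ²_H = ((13−5)/6)² = 1.778
te_I = (2 + 4·4 + 6)/6 = 24/6 = 4; σ²_I = ((6−2)/6)² = 0.444

Forward pass:
ES_A = 0; EF_A = 12
ES_B = 12; EF_B = 12+9 = 21
ES_C = 12; EF_C = 12+10 = 22
ES_D = 12; EF_D = 12+3 = 15
ES_E = max(EF_A=12, EF_B=21) = 21; EF_E = 21+6 = 27
ES_F = max(EF_B=21, EF_C=22) = 22; EF_F = 22+9 = 31
ES_G = 15; EF_G = 15+8 = 23
ES_H = max(EF_B=21, EF_C=22) = 22; EF_H = 22+7 = 29
ES_I = max(EF_D=15, EF_E=27, EF_F=31, EF_G=23, EF_H=29) = 31; EF_I = 31+4 = 35
Expected project duration μ = 35 weeks. Critical path: A → C → F → I.

Variance along critical path = 4.000 + 4.000 + 1.778 + 0.444 = 10.222; σ = 3.197 weeks.
D = μ + z·σ = 35 + 2.326·3.197 = 42.4 weeks

42.4 weeks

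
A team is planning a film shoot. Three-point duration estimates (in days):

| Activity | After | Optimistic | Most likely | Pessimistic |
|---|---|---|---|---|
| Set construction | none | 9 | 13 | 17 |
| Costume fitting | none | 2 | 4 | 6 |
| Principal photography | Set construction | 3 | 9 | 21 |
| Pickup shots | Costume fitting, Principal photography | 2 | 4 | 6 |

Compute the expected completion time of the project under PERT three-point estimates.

27 days

te_Set construction = (9 + 4·13 + 17)/6 = 78/6 = 13
te_Costume fitting = (2 + 4·4 + 6)/6 = 24/6 = 4
te_Principal photography = (3 + 4·9 + 21)/6 = 60/6 = 10
te_Pickup shots = (2 + 4·4 + 6)/6 = 24/6 = 4

Forward pass:
ES_Set construction = 0; EF_Set construction = 13
ES_Costume fitting = 0; EF_Costume fitting = 4
ES_Principal photography = 13; EF_Principal photography = 13+10 = 23
ES_Pickup shots = max(EF_Costume fitting=4, EF_Principal photography=23) = 23; EF_Pickup shots = 23+4 = 27
Expected project duration μ = 27 days. Critical path: Set construction → Principal photography → Pickup shots.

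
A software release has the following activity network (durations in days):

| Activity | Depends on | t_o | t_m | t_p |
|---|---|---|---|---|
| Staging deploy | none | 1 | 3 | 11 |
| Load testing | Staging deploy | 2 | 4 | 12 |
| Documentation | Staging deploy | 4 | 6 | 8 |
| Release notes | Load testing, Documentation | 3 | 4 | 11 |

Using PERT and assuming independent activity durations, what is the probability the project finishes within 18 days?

0.910

te_Staging deploy = (1 + 4·3 + 11)/6 = 24/6 = 4; σ²_Staging deploy = ((11−1)/6)² = 2.778
te_Load testing = (2 + 4·4 + 12)/6 = 30/6 = 5; σ²_Load testing = ((12−2)/6)² = 2.778
te_Documentation = (4 + 4·6 + 8)/6 = 36/6 = 6; σ²_Documentation = ((8−4)/6)² = 0.444
te_Release notes = (3 + 4·4 + 11)/6 = 30/6 = 5; σ²_Release notes = ((11−3)/6)² = 1.778

Forward pass:
ES_Staging deploy = 0; EF_Staging deploy = 4
ES_Load testing = 4; EF_Load testing = 4+5 = 9
ES_Documentation = 4; EF_Documentation = 4+6 = 10
ES_Release notes = max(EF_Load testing=9, EF_Documentation=10) = 10; EF_Release notes = 10+5 = 15
Expected project duration μ = 15 days. Critical path: Staging deploy → Documentation → Release notes.

Variance along critical path = 2.778 + 0.444 + 1.778 = 5.000; σ = √5.000 = 2.236 days.
Z = (18 − 15) / 2.236 = 1.342
P(T ≤ 18) = Φ(1.342) ≈ 0.910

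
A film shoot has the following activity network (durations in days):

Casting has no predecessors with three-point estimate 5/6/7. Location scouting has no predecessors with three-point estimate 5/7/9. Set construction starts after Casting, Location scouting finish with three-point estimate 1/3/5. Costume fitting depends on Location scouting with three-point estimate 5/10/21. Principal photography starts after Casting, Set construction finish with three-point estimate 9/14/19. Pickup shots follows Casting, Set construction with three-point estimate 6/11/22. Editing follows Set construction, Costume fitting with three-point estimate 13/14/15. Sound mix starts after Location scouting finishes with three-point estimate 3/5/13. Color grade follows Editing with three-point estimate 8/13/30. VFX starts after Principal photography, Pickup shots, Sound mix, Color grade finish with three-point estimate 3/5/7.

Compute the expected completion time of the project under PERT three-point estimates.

te_Casting = (5 + 4·6 + 7)/6 = 36/6 = 6
te_Location scouting = (5 + 4·7 + 9)/6 = 42/6 = 7
te_Set construction = (1 + 4·3 + 5)/6 = 18/6 = 3
te_Costume fitting = (5 + 4·10 + 21)/6 = 66/6 = 11
te_Principal photography = (9 + 4·14 + 19)/6 = 84/6 = 14
te_Pickup shots = (6 + 4·11 + 22)/6 = 72/6 = 12
te_Editing = (13 + 4·14 + 15)/6 = 84/6 = 14
te_Sound mix = (3 + 4·5 + 13)/6 = 36/6 = 6
te_Color grade = (8 + 4·13 + 30)/6 = 90/6 = 15
te_VFX = (3 + 4·5 + 7)/6 = 30/6 = 5

Forward pass:
ES_Casting = 0; EF_Casting = 6
ES_Location scouting = 0; EF_Location scouting = 7
ES_Set construction = max(EF_Casting=6, EF_Location scouting=7) = 7; EF_Set construction = 7+3 = 10
ES_Costume fitting = 7; EF_Costume fitting = 7+11 = 18
ES_Principal photography = max(EF_Casting=6, EF_Set construction=10) = 10; EF_Principal photography = 10+14 = 24
ES_Pickup shots = max(EF_Casting=6, EF_Set construction=10) = 10; EF_Pickup shots = 10+12 = 22
ES_Editing = max(EF_Set construction=10, EF_Costume fitting=18) = 18; EF_Editing = 18+14 = 32
ES_Sound mix = 7; EF_Sound mix = 7+6 = 13
ES_Color grade = 32; EF_Color grade = 32+15 = 47
ES_VFX = max(EF_Principal photography=24, EF_Pickup shots=22, EF_Sound mix=13, EF_Color grade=47) = 47; EF_VFX = 47+5 = 52
Expected project duration μ = 52 days. Critical path: Location scouting → Costume fitting → Editing → Color grade → VFX.

52 days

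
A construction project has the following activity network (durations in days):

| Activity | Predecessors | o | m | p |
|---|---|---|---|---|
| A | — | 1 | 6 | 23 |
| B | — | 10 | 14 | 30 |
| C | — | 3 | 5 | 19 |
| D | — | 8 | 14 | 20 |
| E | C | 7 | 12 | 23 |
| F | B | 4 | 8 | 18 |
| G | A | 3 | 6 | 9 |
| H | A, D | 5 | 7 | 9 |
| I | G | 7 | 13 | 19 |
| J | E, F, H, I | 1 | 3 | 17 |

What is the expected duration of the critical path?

32 days

te_A = (1 + 4·6 + 23)/6 = 48/6 = 8
te_B = (10 + 4·14 + 30)/6 = 96/6 = 16
te_C = (3 + 4·5 + 19)/6 = 42/6 = 7
te_D = (8 + 4·14 + 20)/6 = 84/6 = 14
te_E = (7 + 4·12 + 23)/6 = 78/6 = 13
te_F = (4 + 4·8 + 18)/6 = 54/6 = 9
te_G = (3 + 4·6 + 9)/6 = 36/6 = 6
te_H = (5 + 4·7 + 9)/6 = 42/6 = 7
te_I = (7 + 4·13 + 19)/6 = 78/6 = 13
te_J = (1 + 4·3 + 17)/6 = 30/6 = 5

Forward pass:
ES_A = 0; EF_A = 8
ES_B = 0; EF_B = 16
ES_C = 0; EF_C = 7
ES_D = 0; EF_D = 14
ES_E = 7; EF_E = 7+13 = 20
ES_F = 16; EF_F = 16+9 = 25
ES_G = 8; EF_G = 8+6 = 14
ES_H = max(EF_A=8, EF_D=14) = 14; EF_H = 14+7 = 21
ES_I = 14; EF_I = 14+13 = 27
ES_J = max(EF_E=20, EF_F=25, EF_H=21, EF_I=27) = 27; EF_J = 27+5 = 32
Expected project duration μ = 32 days. Critical path: A → G → I → J.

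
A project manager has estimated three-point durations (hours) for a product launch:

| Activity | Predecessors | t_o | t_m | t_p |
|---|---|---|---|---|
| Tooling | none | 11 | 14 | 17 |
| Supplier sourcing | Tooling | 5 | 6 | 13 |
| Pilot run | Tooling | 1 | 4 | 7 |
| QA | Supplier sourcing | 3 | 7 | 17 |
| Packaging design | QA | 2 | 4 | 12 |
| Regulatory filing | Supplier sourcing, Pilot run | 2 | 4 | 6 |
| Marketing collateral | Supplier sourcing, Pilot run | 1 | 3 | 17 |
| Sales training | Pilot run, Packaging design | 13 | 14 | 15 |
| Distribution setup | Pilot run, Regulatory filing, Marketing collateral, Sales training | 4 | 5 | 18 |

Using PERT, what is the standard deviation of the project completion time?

4.07 hours

te_Tooling = (11 + 4·14 + 17)/6 = 84/6 = 14; σ²_Tooling = ((17−11)/6)² = 1.000
te_Supplier sourcing = (5 + 4·6 + 13)/6 = 42/6 = 7; σ²_Supplier sourcing = ((13−5)/6)² = 1.778
te_Pilot run = (1 + 4·4 + 7)/6 = 24/6 = 4; σ²_Pilot run = ((7−1)/6)² = 1.000
te_QA = (3 + 4·7 + 17)/6 = 48/6 = 8; σ²_QA = ((17−3)/6)² = 5.444
te_Packaging design = (2 + 4·4 + 12)/6 = 30/6 = 5; σ²_Packaging design = ((12−2)/6)² = 2.778
te_Regulatory filing = (2 + 4·4 + 6)/6 = 24/6 = 4; σ²_Regulatory filing = ((6−2)/6)² = 0.444
te_Marketing collateral = (1 + 4·3 + 17)/6 = 30/6 = 5; σ²_Marketing collateral = ((17−1)/6)² = 7.111
te_Sales training = (13 + 4·14 + 15)/6 = 84/6 = 14; σ²_Sales training = ((15−13)/6)² = 0.111
te_Distribution setup = (4 + 4·5 + 18)/6 = 42/6 = 7; σ²_Distribution setup = ((18−4)/6)² = 5.444

Forward pass:
ES_Tooling = 0; EF_Tooling = 14
ES_Supplier sourcing = 14; EF_Supplier sourcing = 14+7 = 21
ES_Pilot run = 14; EF_Pilot run = 14+4 = 18
ES_QA = 21; EF_QA = 21+8 = 29
ES_Packaging design = 29; EF_Packaging design = 29+5 = 34
ES_Regulatory filing = max(EF_Supplier sourcing=21, EF_Pilot run=18) = 21; EF_Regulatory filing = 21+4 = 25
ES_Marketing collateral = max(EF_Supplier sourcing=21, EF_Pilot run=18) = 21; EF_Marketing collateral = 21+5 = 26
ES_Sales training = max(EF_Pilot run=18, EF_Packaging design=34) = 34; EF_Sales training = 34+14 = 48
ES_Distribution setup = max(EF_Pilot run=18, EF_Regulatory filing=25, EF_Marketing collateral=26, EF_Sales training=48) = 48; EF_Distribution setup = 48+7 = 55
Expected project duration μ = 55 hours. Critical path: Tooling → Supplier sourcing → QA → Packaging design → Sales training → Distribution setup.

Variance along critical path = 1.000 + 1.778 + 5.444 + 2.778 + 0.111 + 5.444 = 16.556
σ = √16.556 = 4.069 hours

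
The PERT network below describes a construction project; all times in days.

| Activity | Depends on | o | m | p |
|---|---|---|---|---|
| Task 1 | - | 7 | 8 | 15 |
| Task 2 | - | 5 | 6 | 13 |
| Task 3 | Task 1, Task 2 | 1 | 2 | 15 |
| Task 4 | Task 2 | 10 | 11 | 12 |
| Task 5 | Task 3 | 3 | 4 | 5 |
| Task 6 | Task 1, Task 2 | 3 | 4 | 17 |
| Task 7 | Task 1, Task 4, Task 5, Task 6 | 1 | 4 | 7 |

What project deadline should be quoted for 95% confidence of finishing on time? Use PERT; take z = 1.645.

te_Task 1 = (7 + 4·8 + 15)/6 = 54/6 = 9; σ²_Task 1 = ((15−7)/6)² = 1.778
te_Task 2 = (5 + 4·6 + 13)/6 = 42/6 = 7; σ²_Task 2 = ((13−5)/6)² = 1.778
te_Task 3 = (1 + 4·2 + 15)/6 = 24/6 = 4; σ²_Task 3 = ((15−1)/6)² = 5.444
te_Task 4 = (10 + 4·11 + 12)/6 = 66/6 = 11; σ²_Task 4 = ((12−10)/6)² = 0.111
te_Task 5 = (3 + 4·4 + 5)/6 = 24/6 = 4; σ²_Task 5 = ((5−3)/6)² = 0.111
te_Task 6 = (3 + 4·4 + 17)/6 = 36/6 = 6; σ²_Task 6 = ((17−3)/6)² = 5.444
te_Task 7 = (1 + 4·4 + 7)/6 = 24/6 = 4; σ²_Task 7 = ((7−1)/6)² = 1.000

Forward pass:
ES_Task 1 = 0; EF_Task 1 = 9
ES_Task 2 = 0; EF_Task 2 = 7
ES_Task 3 = max(EF_Task 1=9, EF_Task 2=7) = 9; EF_Task 3 = 9+4 = 13
ES_Task 4 = 7; EF_Task 4 = 7+11 = 18
ES_Task 5 = 13; EF_Task 5 = 13+4 = 17
ES_Task 6 = max(EF_Task 1=9, EF_Task 2=7) = 9; EF_Task 6 = 9+6 = 15
ES_Task 7 = max(EF_Task 1=9, EF_Task 4=18, EF_Task 5=17, EF_Task 6=15) = 18; EF_Task 7 = 18+4 = 22
Expected project duration μ = 22 days. Critical path: Task 2 → Task 4 → Task 7.

Variance along critical path = 1.778 + 0.111 + 1.000 = 2.889; σ = 1.700 days.
D = μ + z·σ = 22 + 1.645·1.700 = 24.8 days

24.8 days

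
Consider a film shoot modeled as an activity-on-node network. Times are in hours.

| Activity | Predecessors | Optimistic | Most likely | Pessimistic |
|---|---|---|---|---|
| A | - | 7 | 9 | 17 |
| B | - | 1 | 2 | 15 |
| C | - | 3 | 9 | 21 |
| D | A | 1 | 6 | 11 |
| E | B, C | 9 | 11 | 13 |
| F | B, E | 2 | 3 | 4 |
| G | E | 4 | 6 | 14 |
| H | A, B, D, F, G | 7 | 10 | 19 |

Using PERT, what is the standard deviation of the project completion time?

4.03 hours

te_A = (7 + 4·9 + 17)/6 = 60/6 = 10; σ²_A = ((17−7)/6)² = 2.778
te_B = (1 + 4·2 + 15)/6 = 24/6 = 4; σ²_B = ((15−1)/6)² = 5.444
te_C = (3 + 4·9 + 21)/6 = 60/6 = 10; σ²_C = ((21−3)/6)² = 9.000
te_D = (1 + 4·6 + 11)/6 = 36/6 = 6; σ²_D = ((11−1)/6)² = 2.778
te_E = (9 + 4·11 + 13)/6 = 66/6 = 11; σ²_E = ((13−9)/6)² = 0.444
te_F = (2 + 4·3 + 4)/6 = 18/6 = 3; σ²_F = ((4−2)/6)² = 0.111
te_G = (4 + 4·6 + 14)/6 = 42/6 = 7; σ²_G = ((14−4)/6)² = 2.778
te_H = (7 + 4·10 + 19)/6 = 66/6 = 11; σ²_H = ((19−7)/6)² = 4.000

Forward pass:
ES_A = 0; EF_A = 10
ES_B = 0; EF_B = 4
ES_C = 0; EF_C = 10
ES_D = 10; EF_D = 10+6 = 16
ES_E = max(EF_B=4, EF_C=10) = 10; EF_E = 10+11 = 21
ES_F = max(EF_B=4, EF_E=21) = 21; EF_F = 21+3 = 24
ES_G = 21; EF_G = 21+7 = 28
ES_H = max(EF_A=10, EF_B=4, EF_D=16, EF_F=24, EF_G=28) = 28; EF_H = 28+11 = 39
Expected project duration μ = 39 hours. Critical path: C → E → G → H.

Variance along critical path = 9.000 + 0.444 + 2.778 + 4.000 = 16.222
σ = √16.222 = 4.028 hours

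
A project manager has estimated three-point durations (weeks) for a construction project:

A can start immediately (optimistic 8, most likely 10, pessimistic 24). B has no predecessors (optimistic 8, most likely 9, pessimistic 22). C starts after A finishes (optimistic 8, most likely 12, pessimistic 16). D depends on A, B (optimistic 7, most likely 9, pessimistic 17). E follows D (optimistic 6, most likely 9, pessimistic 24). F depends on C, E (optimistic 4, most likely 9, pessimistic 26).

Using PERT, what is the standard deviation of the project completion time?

5.69 weeks

te_A = (8 + 4·10 + 24)/6 = 72/6 = 12; σ²_A = ((24−8)/6)² = 7.111
te_B = (8 + 4·9 + 22)/6 = 66/6 = 11; σ²_B = ((22−8)/6)² = 5.444
te_C = (8 + 4·12 + 16)/6 = 72/6 = 12; σ²_C = ((16−8)/6)² = 1.778
te_D = (7 + 4·9 + 17)/6 = 60/6 = 10; σ²_D = ((17−7)/6)² = 2.778
te_E = (6 + 4·9 + 24)/6 = 66/6 = 11; σ²_E = ((24−6)/6)² = 9.000
te_F = (4 + 4·9 + 26)/6 = 66/6 = 11; σ²_F = ((26−4)/6)² = 13.444

Forward pass:
ES_A = 0; EF_A = 12
ES_B = 0; EF_B = 11
ES_C = 12; EF_C = 12+12 = 24
ES_D = max(EF_A=12, EF_B=11) = 12; EF_D = 12+10 = 22
ES_E = 22; EF_E = 22+11 = 33
ES_F = max(EF_C=24, EF_E=33) = 33; EF_F = 33+11 = 44
Expected project duration μ = 44 weeks. Critical path: A → D → E → F.

Variance along critical path = 7.111 + 2.778 + 9.000 + 13.444 = 32.333
σ = √32.333 = 5.686 weeks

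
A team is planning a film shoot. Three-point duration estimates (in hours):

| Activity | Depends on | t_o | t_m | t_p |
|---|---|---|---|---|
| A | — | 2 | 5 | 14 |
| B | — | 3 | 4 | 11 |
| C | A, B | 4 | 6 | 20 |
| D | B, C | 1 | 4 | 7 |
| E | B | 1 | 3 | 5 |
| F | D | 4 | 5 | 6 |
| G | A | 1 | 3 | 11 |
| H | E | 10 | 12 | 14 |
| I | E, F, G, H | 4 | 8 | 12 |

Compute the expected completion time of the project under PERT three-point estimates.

31 hours

te_A = (2 + 4·5 + 14)/6 = 36/6 = 6
te_B = (3 + 4·4 + 11)/6 = 30/6 = 5
te_C = (4 + 4·6 + 20)/6 = 48/6 = 8
te_D = (1 + 4·4 + 7)/6 = 24/6 = 4
te_E = (1 + 4·3 + 5)/6 = 18/6 = 3
te_F = (4 + 4·5 + 6)/6 = 30/6 = 5
te_G = (1 + 4·3 + 11)/6 = 24/6 = 4
te_H = (10 + 4·12 + 14)/6 = 72/6 = 12
te_I = (4 + 4·8 + 12)/6 = 48/6 = 8

Forward pass:
ES_A = 0; EF_A = 6
ES_B = 0; EF_B = 5
ES_C = max(EF_A=6, EF_B=5) = 6; EF_C = 6+8 = 14
ES_D = max(EF_B=5, EF_C=14) = 14; EF_D = 14+4 = 18
ES_E = 5; EF_E = 5+3 = 8
ES_F = 18; EF_F = 18+5 = 23
ES_G = 6; EF_G = 6+4 = 10
ES_H = 8; EF_H = 8+12 = 20
ES_I = max(EF_E=8, EF_F=23, EF_G=10, EF_H=20) = 23; EF_I = 23+8 = 31
Expected project duration μ = 31 hours. Critical path: A → C → D → F → I.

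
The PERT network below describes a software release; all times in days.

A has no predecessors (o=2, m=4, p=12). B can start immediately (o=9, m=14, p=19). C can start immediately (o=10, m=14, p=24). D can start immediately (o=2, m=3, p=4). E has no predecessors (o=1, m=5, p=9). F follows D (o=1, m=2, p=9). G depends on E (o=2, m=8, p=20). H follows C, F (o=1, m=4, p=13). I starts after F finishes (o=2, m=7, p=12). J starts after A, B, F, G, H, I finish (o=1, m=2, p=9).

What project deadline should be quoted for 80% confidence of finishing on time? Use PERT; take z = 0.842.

25.8 days

te_A = (2 + 4·4 + 12)/6 = 30/6 = 5; σ²_A = ((12−2)/6)² = 2.778
te_B = (9 + 4·14 + 19)/6 = 84/6 = 14; σ²_B = ((19−9)/6)² = 2.778
te_C = (10 + 4·14 + 24)/6 = 90/6 = 15; σ²_C = ((24−10)/6)² = 5.444
te_D = (2 + 4·3 + 4)/6 = 18/6 = 3; σ²_D = ((4−2)/6)² = 0.111
te_E = (1 + 4·5 + 9)/6 = 30/6 = 5; σ²_E = ((9−1)/6)² = 1.778
te_F = (1 + 4·2 + 9)/6 = 18/6 = 3; σ²_F = ((9−1)/6)² = 1.778
te_G = (2 + 4·8 + 20)/6 = 54/6 = 9; σ²_G = ((20−2)/6)² = 9.000
te_H = (1 + 4·4 + 13)/6 = 30/6 = 5; σ²_H = ((13−1)/6)² = 4.000
te_I = (2 + 4·7 + 12)/6 = 42/6 = 7; σ²_I = ((12−2)/6)² = 2.778
te_J = (1 + 4·2 + 9)/6 = 18/6 = 3; σ²_J = ((9−1)/6)² = 1.778

Forward pass:
ES_A = 0; EF_A = 5
ES_B = 0; EF_B = 14
ES_C = 0; EF_C = 15
ES_D = 0; EF_D = 3
ES_E = 0; EF_E = 5
ES_F = 3; EF_F = 3+3 = 6
ES_G = 5; EF_G = 5+9 = 14
ES_H = max(EF_C=15, EF_F=6) = 15; EF_H = 15+5 = 20
ES_I = 6; EF_I = 6+7 = 13
ES_J = max(EF_A=5, EF_B=14, EF_F=6, EF_G=14, EF_H=20, EF_I=13) = 20; EF_J = 20+3 = 23
Expected project duration μ = 23 days. Critical path: C → H → J.

Variance along critical path = 5.444 + 4.000 + 1.778 = 11.222; σ = 3.350 days.
D = μ + z·σ = 23 + 0.842·3.350 = 25.8 days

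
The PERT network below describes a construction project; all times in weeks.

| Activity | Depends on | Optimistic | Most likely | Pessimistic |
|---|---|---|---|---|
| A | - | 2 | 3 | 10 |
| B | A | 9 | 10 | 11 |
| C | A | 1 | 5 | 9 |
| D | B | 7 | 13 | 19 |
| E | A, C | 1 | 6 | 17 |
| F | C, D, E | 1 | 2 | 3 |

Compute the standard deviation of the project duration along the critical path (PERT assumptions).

2.45 weeks

te_A = (2 + 4·3 + 10)/6 = 24/6 = 4; σ²_A = ((10−2)/6)² = 1.778
te_B = (9 + 4·10 + 11)/6 = 60/6 = 10; σ²_B = ((11−9)/6)² = 0.111
te_C = (1 + 4·5 + 9)/6 = 30/6 = 5; σ²_C = ((9−1)/6)² = 1.778
te_D = (7 + 4·13 + 19)/6 = 78/6 = 13; σ²_D = ((19−7)/6)² = 4.000
te_E = (1 + 4·6 + 17)/6 = 42/6 = 7; σ²_E = ((17−1)/6)² = 7.111
te_F = (1 + 4·2 + 3)/6 = 12/6 = 2; σ²_F = ((3−1)/6)² = 0.111

Forward pass:
ES_A = 0; EF_A = 4
ES_B = 4; EF_B = 4+10 = 14
ES_C = 4; EF_C = 4+5 = 9
ES_D = 14; EF_D = 14+13 = 27
ES_E = max(EF_A=4, EF_C=9) = 9; EF_E = 9+7 = 16
ES_F = max(EF_C=9, EF_D=27, EF_E=16) = 27; EF_F = 27+2 = 29
Expected project duration μ = 29 weeks. Critical path: A → B → D → F.

Variance along critical path = 1.778 + 0.111 + 4.000 + 0.111 = 6.000
σ = √6.000 = 2.449 weeks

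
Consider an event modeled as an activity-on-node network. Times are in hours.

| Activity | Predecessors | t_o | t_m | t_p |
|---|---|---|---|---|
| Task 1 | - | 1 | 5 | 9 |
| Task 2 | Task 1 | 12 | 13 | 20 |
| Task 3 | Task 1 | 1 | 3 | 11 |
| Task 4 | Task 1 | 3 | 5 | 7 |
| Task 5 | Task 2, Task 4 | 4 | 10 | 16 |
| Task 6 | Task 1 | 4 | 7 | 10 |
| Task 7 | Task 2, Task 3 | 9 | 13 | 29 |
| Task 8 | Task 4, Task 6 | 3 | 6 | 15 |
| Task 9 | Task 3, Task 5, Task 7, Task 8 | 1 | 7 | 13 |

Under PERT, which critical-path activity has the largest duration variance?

Task 7

te_Task 1 = (1 + 4·5 + 9)/6 = 30/6 = 5; σ²_Task 1 = ((9−1)/6)² = 1.778
te_Task 2 = (12 + 4·13 + 20)/6 = 84/6 = 14; σ²_Task 2 = ((20−12)/6)² = 1.778
te_Task 3 = (1 + 4·3 + 11)/6 = 24/6 = 4; σ²_Task 3 = ((11−1)/6)² = 2.778
te_Task 4 = (3 + 4·5 + 7)/6 = 30/6 = 5; σ²_Task 4 = ((7−3)/6)² = 0.444
te_Task 5 = (4 + 4·10 + 16)/6 = 60/6 = 10; σ²_Task 5 = ((16−4)/6)² = 4.000
te_Task 6 = (4 + 4·7 + 10)/6 = 42/6 = 7; σ²_Task 6 = ((10−4)/6)² = 1.000
te_Task 7 = (9 + 4·13 + 29)/6 = 90/6 = 15; σ²_Task 7 = ((29−9)/6)² = 11.111
te_Task 8 = (3 + 4·6 + 15)/6 = 42/6 = 7; σ²_Task 8 = ((15−3)/6)² = 4.000
te_Task 9 = (1 + 4·7 + 13)/6 = 42/6 = 7; σ²_Task 9 = ((13−1)/6)² = 4.000

Forward pass:
ES_Task 1 = 0; EF_Task 1 = 5
ES_Task 2 = 5; EF_Task 2 = 5+14 = 19
ES_Task 3 = 5; EF_Task 3 = 5+4 = 9
ES_Task 4 = 5; EF_Task 4 = 5+5 = 10
ES_Task 5 = max(EF_Task 2=19, EF_Task 4=10) = 19; EF_Task 5 = 19+10 = 29
ES_Task 6 = 5; EF_Task 6 = 5+7 = 12
ES_Task 7 = max(EF_Task 2=19, EF_Task 3=9) = 19; EF_Task 7 = 19+15 = 34
ES_Task 8 = max(EF_Task 4=10, EF_Task 6=12) = 12; EF_Task 8 = 12+7 = 19
ES_Task 9 = max(EF_Task 3=9, EF_Task 5=29, EF_Task 7=34, EF_Task 8=19) = 34; EF_Task 9 = 34+7 = 41
Expected project duration μ = 41 hours. Critical path: Task 1 → Task 2 → Task 7 → Task 9.

Variances on critical path: σ²_Task 1=1.778, σ²_Task 2=1.778, σ²_Task 7=11.111, σ²_Task 9=4.000.
Largest is σ²_Task 7 = 11.111.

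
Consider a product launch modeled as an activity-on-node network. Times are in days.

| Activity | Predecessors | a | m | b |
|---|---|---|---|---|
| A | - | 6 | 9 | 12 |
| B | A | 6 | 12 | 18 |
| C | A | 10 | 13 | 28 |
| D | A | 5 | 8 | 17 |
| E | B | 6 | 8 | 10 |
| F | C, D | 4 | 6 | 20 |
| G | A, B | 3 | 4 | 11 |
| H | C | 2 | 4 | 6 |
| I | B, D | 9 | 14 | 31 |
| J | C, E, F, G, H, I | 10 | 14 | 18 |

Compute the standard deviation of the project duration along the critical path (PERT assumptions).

te_A = (6 + 4·9 + 12)/6 = 54/6 = 9; σ²_A = ((12−6)/6)² = 1.000
te_B = (6 + 4·12 + 18)/6 = 72/6 = 12; σ²_B = ((18−6)/6)² = 4.000
te_C = (10 + 4·13 + 28)/6 = 90/6 = 15; σ²_C = ((28−10)/6)² = 9.000
te_D = (5 + 4·8 + 17)/6 = 54/6 = 9; σ²_D = ((17−5)/6)² = 4.000
te_E = (6 + 4·8 + 10)/6 = 48/6 = 8; σ²_E = ((10−6)/6)² = 0.444
te_F = (4 + 4·6 + 20)/6 = 48/6 = 8; σ²_F = ((20−4)/6)² = 7.111
te_G = (3 + 4·4 + 11)/6 = 30/6 = 5; σ²_G = ((11−3)/6)² = 1.778
te_H = (2 + 4·4 + 6)/6 = 24/6 = 4; σ²_H = ((6−2)/6)² = 0.444
te_I = (9 + 4·14 + 31)/6 = 96/6 = 16; σ²_I = ((31−9)/6)² = 13.444
te_J = (10 + 4·14 + 18)/6 = 84/6 = 14; σ²_J = ((18−10)/6)² = 1.778

Forward pass:
ES_A = 0; EF_A = 9
ES_B = 9; EF_B = 9+12 = 21
ES_C = 9; EF_C = 9+15 = 24
ES_D = 9; EF_D = 9+9 = 18
ES_E = 21; EF_E = 21+8 = 29
ES_F = max(EF_C=24, EF_D=18) = 24; EF_F = 24+8 = 32
ES_G = max(EF_A=9, EF_B=21) = 21; EF_G = 21+5 = 26
ES_H = 24; EF_H = 24+4 = 28
ES_I = max(EF_B=21, EF_D=18) = 21; EF_I = 21+16 = 37
ES_J = max(EF_C=24, EF_E=29, EF_F=32, EF_G=26, EF_H=28, EF_I=37) = 37; EF_J = 37+14 = 51
Expected project duration μ = 51 days. Critical path: A → B → I → J.

Variance along critical path = 1.000 + 4.000 + 13.444 + 1.778 = 20.222
σ = √20.222 = 4.497 days

4.50 days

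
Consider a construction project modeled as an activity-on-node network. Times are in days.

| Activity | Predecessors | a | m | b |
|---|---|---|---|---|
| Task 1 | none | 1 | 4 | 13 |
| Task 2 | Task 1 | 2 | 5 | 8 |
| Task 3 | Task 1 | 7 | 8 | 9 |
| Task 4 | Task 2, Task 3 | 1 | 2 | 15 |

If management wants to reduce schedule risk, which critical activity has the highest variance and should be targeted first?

Task 4

te_Task 1 = (1 + 4·4 + 13)/6 = 30/6 = 5; σ²_Task 1 = ((13−1)/6)² = 4.000
te_Task 2 = (2 + 4·5 + 8)/6 = 30/6 = 5; σ²_Task 2 = ((8−2)/6)² = 1.000
te_Task 3 = (7 + 4·8 + 9)/6 = 48/6 = 8; σ²_Task 3 = ((9−7)/6)² = 0.111
te_Task 4 = (1 + 4·2 + 15)/6 = 24/6 = 4; σ²_Task 4 = ((15−1)/6)² = 5.444

Forward pass:
ES_Task 1 = 0; EF_Task 1 = 5
ES_Task 2 = 5; EF_Task 2 = 5+5 = 10
ES_Task 3 = 5; EF_Task 3 = 5+8 = 13
ES_Task 4 = max(EF_Task 2=10, EF_Task 3=13) = 13; EF_Task 4 = 13+4 = 17
Expected project duration μ = 17 days. Critical path: Task 1 → Task 3 → Task 4.

Variances on critical path: σ²_Task 1=4.000, σ²_Task 3=0.111, σ²_Task 4=5.444.
Largest is σ²_Task 4 = 5.444.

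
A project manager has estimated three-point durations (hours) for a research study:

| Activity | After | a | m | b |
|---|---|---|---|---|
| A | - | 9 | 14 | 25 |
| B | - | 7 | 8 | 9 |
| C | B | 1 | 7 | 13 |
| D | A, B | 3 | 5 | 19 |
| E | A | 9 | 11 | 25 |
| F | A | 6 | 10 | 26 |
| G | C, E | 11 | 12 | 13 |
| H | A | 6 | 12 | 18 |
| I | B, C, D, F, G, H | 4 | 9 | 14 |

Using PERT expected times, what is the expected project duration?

49 hours

te_A = (9 + 4·14 + 25)/6 = 90/6 = 15
te_B = (7 + 4·8 + 9)/6 = 48/6 = 8
te_C = (1 + 4·7 + 13)/6 = 42/6 = 7
te_D = (3 + 4·5 + 19)/6 = 42/6 = 7
te_E = (9 + 4·11 + 25)/6 = 78/6 = 13
te_F = (6 + 4·10 + 26)/6 = 72/6 = 12
te_G = (11 + 4·12 + 13)/6 = 72/6 = 12
te_H = (6 + 4·12 + 18)/6 = 72/6 = 12
te_I = (4 + 4·9 + 14)/6 = 54/6 = 9

Forward pass:
ES_A = 0; EF_A = 15
ES_B = 0; EF_B = 8
ES_C = 8; EF_C = 8+7 = 15
ES_D = max(EF_A=15, EF_B=8) = 15; EF_D = 15+7 = 22
ES_E = 15; EF_E = 15+13 = 28
ES_F = 15; EF_F = 15+12 = 27
ES_G = max(EF_C=15, EF_E=28) = 28; EF_G = 28+12 = 40
ES_H = 15; EF_H = 15+12 = 27
ES_I = max(EF_B=8, EF_C=15, EF_D=22, EF_F=27, EF_G=40, EF_H=27) = 40; EF_I = 40+9 = 49
Expected project duration μ = 49 hours. Critical path: A → E → G → I.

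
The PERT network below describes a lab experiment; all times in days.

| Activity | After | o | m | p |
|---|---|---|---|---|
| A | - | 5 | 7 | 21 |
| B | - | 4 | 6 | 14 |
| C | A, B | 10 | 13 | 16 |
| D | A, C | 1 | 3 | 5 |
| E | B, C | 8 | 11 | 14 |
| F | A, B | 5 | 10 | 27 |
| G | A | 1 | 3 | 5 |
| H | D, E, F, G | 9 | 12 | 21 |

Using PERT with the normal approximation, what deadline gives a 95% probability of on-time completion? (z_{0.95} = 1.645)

52.0 days

te_A = (5 + 4·7 + 21)/6 = 54/6 = 9; σ²_A = ((21−5)/6)² = 7.111
te_B = (4 + 4·6 + 14)/6 = 42/6 = 7; σ²_B = ((14−4)/6)² = 2.778
te_C = (10 + 4·13 + 16)/6 = 78/6 = 13; σ²_C = ((16−10)/6)² = 1.000
te_D = (1 + 4·3 + 5)/6 = 18/6 = 3; σ²_D = ((5−1)/6)² = 0.444
te_E = (8 + 4·11 + 14)/6 = 66/6 = 11; σ²_E = ((14−8)/6)² = 1.000
te_F = (5 + 4·10 + 27)/6 = 72/6 = 12; σ²_F = ((27−5)/6)² = 13.444
te_G = (1 + 4·3 + 5)/6 = 18/6 = 3; σ²_G = ((5−1)/6)² = 0.444
te_H = (9 + 4·12 + 21)/6 = 78/6 = 13; σ²_H = ((21−9)/6)² = 4.000

Forward pass:
ES_A = 0; EF_A = 9
ES_B = 0; EF_B = 7
ES_C = max(EF_A=9, EF_B=7) = 9; EF_C = 9+13 = 22
ES_D = max(EF_A=9, EF_C=22) = 22; EF_D = 22+3 = 25
ES_E = max(EF_B=7, EF_C=22) = 22; EF_E = 22+11 = 33
ES_F = max(EF_A=9, EF_B=7) = 9; EF_F = 9+12 = 21
ES_G = 9; EF_G = 9+3 = 12
ES_H = max(EF_D=25, EF_E=33, EF_F=21, EF_G=12) = 33; EF_H = 33+13 = 46
Expected project duration μ = 46 days. Critical path: A → C → E → H.

Variance along critical path = 7.111 + 1.000 + 1.000 + 4.000 = 13.111; σ = 3.621 days.
D = μ + z·σ = 46 + 1.645·3.621 = 52.0 days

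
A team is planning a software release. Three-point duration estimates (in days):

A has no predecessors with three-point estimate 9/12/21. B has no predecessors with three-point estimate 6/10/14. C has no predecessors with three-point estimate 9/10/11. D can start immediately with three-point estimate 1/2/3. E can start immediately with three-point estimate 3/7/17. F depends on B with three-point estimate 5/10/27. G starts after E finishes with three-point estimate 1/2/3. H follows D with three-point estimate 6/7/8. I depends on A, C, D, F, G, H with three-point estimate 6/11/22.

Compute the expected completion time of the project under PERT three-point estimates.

34 days

te_A = (9 + 4·12 + 21)/6 = 78/6 = 13
te_B = (6 + 4·10 + 14)/6 = 60/6 = 10
te_C = (9 + 4·10 + 11)/6 = 60/6 = 10
te_D = (1 + 4·2 + 3)/6 = 12/6 = 2
te_E = (3 + 4·7 + 17)/6 = 48/6 = 8
te_F = (5 + 4·10 + 27)/6 = 72/6 = 12
te_G = (1 + 4·2 + 3)/6 = 12/6 = 2
te_H = (6 + 4·7 + 8)/6 = 42/6 = 7
te_I = (6 + 4·11 + 22)/6 = 72/6 = 12

Forward pass:
ES_A = 0; EF_A = 13
ES_B = 0; EF_B = 10
ES_C = 0; EF_C = 10
ES_D = 0; EF_D = 2
ES_E = 0; EF_E = 8
ES_F = 10; EF_F = 10+12 = 22
ES_G = 8; EF_G = 8+2 = 10
ES_H = 2; EF_H = 2+7 = 9
ES_I = max(EF_A=13, EF_C=10, EF_D=2, EF_F=22, EF_G=10, EF_H=9) = 22; EF_I = 22+12 = 34
Expected project duration μ = 34 days. Critical path: B → F → I.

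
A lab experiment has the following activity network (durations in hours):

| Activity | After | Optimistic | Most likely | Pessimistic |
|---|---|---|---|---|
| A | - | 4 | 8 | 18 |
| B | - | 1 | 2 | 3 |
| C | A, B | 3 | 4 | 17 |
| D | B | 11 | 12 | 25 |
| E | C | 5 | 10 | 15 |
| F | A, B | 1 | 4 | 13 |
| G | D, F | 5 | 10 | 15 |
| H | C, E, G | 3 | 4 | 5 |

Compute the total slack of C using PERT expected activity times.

te_A = (4 + 4·8 + 18)/6 = 54/6 = 9
te_B = (1 + 4·2 + 3)/6 = 12/6 = 2
te_C = (3 + 4·4 + 17)/6 = 36/6 = 6
te_D = (11 + 4·12 + 25)/6 = 84/6 = 14
te_E = (5 + 4·10 + 15)/6 = 60/6 = 10
te_F = (1 + 4·4 + 13)/6 = 30/6 = 5
te_G = (5 + 4·10 + 15)/6 = 60/6 = 10
te_H = (3 + 4·4 + 5)/6 = 24/6 = 4

Forward pass:
ES_A = 0; EF_A = 9
ES_B = 0; EF_B = 2
ES_C = max(EF_A=9, EF_B=2) = 9; EF_C = 9+6 = 15
ES_D = 2; EF_D = 2+14 = 16
ES_E = 15; EF_E = 15+10 = 25
ES_F = max(EF_A=9, EF_B=2) = 9; EF_F = 9+5 = 14
ES_G = max(EF_D=16, EF_F=14) = 16; EF_G = 16+10 = 26
ES_H = max(EF_C=15, EF_E=25, EF_G=26) = 26; EF_H = 26+4 = 30
Expected project duration μ = 30 hours. Critical path: B → D → G → H.

Backward pass:
LF_H = 30; LS_H = 30−4 = 26
LF_G = LS_H = 26; LS_G = 26−10 = 16
LF_F = LS_G = 16; LS_F = 16−5 = 11
LF_E = LS_H = 26; LS_E = 26−10 = 16
LF_D = LS_G = 16; LS_D = 16−14 = 2
LF_C = min(LS_E=16, LS_H=26) = 16; LS_C = 16−6 = 10
LF_B = min(LS_C=10, LS_D=2, LS_F=11) = 2; LS_B = 2−2 = 0
LF_A = min(LS_C=10, LS_F=11) = 10; LS_A = 10−9 = 1
Slack_C = LS_C − ES_C = 10 − 9 = 1

1 hours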